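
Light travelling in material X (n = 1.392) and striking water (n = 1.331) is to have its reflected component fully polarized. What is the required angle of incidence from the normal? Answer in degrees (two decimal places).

Brewster's condition: tan θ_B = n₂/n₁ = 1.331/1.392 = 0.9562. Taking the arctangent, θ_B = 43.72°.

θ_B ≈ 43.72°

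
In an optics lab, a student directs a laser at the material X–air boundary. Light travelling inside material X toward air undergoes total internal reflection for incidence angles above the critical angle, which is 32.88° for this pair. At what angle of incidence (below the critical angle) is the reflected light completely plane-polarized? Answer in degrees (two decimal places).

n₂/n₁ = sin θ_c = sin 32.88° = 0.5429.
tan θ_B equals the same ratio, so θ_B = arctan(0.5429) = 28.50°.

θ_B ≈ 28.50°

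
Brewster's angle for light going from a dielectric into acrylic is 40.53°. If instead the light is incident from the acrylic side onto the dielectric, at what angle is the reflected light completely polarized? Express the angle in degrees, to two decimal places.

θ_B' ≈ 49.47°

The two Brewster angles are complementary: θ_B' = 90° − θ_B = 90° − 40.53° = 49.47°.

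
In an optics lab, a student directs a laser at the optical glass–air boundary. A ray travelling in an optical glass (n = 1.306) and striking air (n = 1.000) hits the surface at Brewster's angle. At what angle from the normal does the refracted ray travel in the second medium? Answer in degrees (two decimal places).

First find Brewster's angle: tan θ_B = 1.000/1.306 = 0.7657, giving θ_B = 37.44°.
At Brewster's angle the reflected and refracted rays are perpendicular, so θ_t = 90° − θ_B = 90° − 37.44° = 52.56°.

θ_t ≈ 52.56°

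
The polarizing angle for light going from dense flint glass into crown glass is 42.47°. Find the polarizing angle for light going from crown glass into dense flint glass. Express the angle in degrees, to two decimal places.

θ_B' ≈ 47.53°

The two Brewster angles are complementary: θ_B' = 90° − θ_B = 90° − 42.47° = 47.53°.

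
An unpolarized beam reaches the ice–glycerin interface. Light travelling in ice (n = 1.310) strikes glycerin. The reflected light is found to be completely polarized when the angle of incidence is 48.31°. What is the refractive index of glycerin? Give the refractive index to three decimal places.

n ≈ 1.471

Full polarization of the reflected beam means tan θ_B = n₂/n₁, where n₁ is the incident medium (ice).
n₂ = n₁ tan θ_B = 1.310 × tan 48.31° = 1.471.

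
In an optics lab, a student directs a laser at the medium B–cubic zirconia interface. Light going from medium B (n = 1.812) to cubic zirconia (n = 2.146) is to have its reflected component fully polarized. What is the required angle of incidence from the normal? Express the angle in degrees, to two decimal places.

At Brewster's angle the reflected and refracted rays are perpendicular, which with Snell's law gives tan θ_B = n₂/n₁.
Brewster's condition: tan θ_B = n₂/n₁ = 2.146/1.812 = 1.1843. Taking the arctangent, θ_B = 49.82°.

θ_B ≈ 49.82°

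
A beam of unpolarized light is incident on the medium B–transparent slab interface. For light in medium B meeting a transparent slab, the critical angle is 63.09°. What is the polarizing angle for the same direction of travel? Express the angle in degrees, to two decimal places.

At the critical angle sin θ_c = n₂/n₁, giving n₂/n₁ = sin 63.09° = 0.8917.
Then tan θ_B = n₂/n₁ = 0.8917, so θ_B = arctan 0.8917 = 41.72°.

θ_B ≈ 41.72°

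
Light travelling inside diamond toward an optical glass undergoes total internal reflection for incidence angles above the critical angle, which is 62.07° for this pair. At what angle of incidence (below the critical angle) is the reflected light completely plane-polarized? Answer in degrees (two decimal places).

θ_B ≈ 41.46°

sin θ_c = n₂/n₁, so n₂/n₁ = sin 62.07° = 0.8835.
Brewster: tan θ_B = n₂/n₁ = 0.8835.
θ_B = arctan(0.8835) = 41.46°.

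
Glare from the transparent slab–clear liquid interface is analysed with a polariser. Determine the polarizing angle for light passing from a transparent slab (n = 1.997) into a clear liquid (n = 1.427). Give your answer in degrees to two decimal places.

tan θ_B = n₂/n₁ = 1.427/1.997 = 0.7146. Taking the arctangent, θ_B = 35.55°.

θ_B ≈ 35.55°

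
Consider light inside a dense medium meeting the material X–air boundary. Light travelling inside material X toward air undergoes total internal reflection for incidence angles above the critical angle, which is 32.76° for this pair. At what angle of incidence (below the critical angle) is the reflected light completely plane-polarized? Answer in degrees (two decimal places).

θ_B ≈ 28.42°

At the critical angle sin θ_c = n₂/n₁, giving n₂/n₁ = sin 32.76° = 0.5411.
Then tan θ_B = n₂/n₁ = 0.5411, so θ_B = arctan 0.5411 = 28.42°.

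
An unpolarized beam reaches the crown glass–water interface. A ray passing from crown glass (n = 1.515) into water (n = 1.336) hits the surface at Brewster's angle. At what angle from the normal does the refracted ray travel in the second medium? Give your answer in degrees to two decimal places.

θ_t ≈ 48.59°

First find Brewster's angle: tan θ_B = 1.336/1.515 = 0.8818, giving θ_B = 41.41°.
Since θ_B + θ_t = 90° at Brewster incidence, θ_t = 90° − 41.41° = 48.59°.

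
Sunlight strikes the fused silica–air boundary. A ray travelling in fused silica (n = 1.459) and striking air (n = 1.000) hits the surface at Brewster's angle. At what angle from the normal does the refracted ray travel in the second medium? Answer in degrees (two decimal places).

θ_B = arctan(n₂/n₁) = arctan(1.000/1.459) = 34.43°.
The refracted ray is perpendicular to the reflected ray, so θ_t = 90° − θ_B = 55.57°.

θ_t ≈ 55.57°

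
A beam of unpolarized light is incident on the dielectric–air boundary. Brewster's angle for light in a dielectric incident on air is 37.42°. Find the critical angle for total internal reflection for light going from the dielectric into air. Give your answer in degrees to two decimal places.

From Brewster, n₂/n₁ = tan θ_B = tan 37.42° = 0.7651.
Then sin θ_c = n₂/n₁ = 0.7651, so θ_c = arcsin 0.7651 = 49.92°.

θ_c ≈ 49.92°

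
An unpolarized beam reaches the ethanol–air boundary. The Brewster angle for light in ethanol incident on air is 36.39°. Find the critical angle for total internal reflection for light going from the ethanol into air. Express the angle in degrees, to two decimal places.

θ_c ≈ 47.48°

n₂/n₁ = tan 36.39° = 0.7370; the critical angle satisfies sin θ_c = n₂/n₁.
θ_c = arcsin(0.7370) = 47.48°.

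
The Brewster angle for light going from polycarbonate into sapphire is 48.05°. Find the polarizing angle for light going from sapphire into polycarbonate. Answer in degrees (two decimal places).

Reversing the direction swaps n₁ and n₂, so tan θ_B' = 1/tan θ_B and θ_B' = 90° − θ_B.
Hence θ_B' = 90° − 48.05° = 41.95°.

θ_B' ≈ 41.95°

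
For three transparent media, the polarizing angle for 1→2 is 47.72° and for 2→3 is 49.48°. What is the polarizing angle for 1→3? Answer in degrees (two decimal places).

θ_B ≈ 52.15°

tan θ_B(1→2) = n₂/n₁ = tan 47.72° = 1.0998.
tan θ_B(2→3) = n₃/n₂ = tan 49.48° = 1.1700.
So n₃/n₁ = (n₂/n₁)(n₃/n₂) = 1.0998 × 1.1700 = 1.2867.
θ_B(1→3) = arctan(1.2867) = 52.15°.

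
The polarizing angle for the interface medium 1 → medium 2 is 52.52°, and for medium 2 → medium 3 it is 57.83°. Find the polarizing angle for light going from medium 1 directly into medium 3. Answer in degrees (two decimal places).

n₂/n₁ = tan 52.52° = 1.3042 and n₃/n₂ = tan 57.83° = 1.5898.
Multiplying, n₃/n₁ = 1.3042 × 1.5898 = 2.0734, and θ_B(1→3) = arctan 2.0734 = 64.25°.

θ_B ≈ 64.25°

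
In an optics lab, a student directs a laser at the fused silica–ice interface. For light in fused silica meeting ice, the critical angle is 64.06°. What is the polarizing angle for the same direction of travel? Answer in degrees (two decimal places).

θ_B ≈ 41.96°

n₂/n₁ = sin θ_c = sin 64.06° = 0.8993.
tan θ_B equals the same ratio, so θ_B = arctan(0.8993) = 41.96°.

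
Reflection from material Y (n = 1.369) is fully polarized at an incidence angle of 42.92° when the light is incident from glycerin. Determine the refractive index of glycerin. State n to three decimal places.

n ≈ 1.472

At the Brewster angle, tan θ_B = n₂/n₁ with n₁ on the incident side (glycerin) and n₂ on the transmitted side (material Y).
n₁ = n₂ / tan θ_B = 1.369 / tan 42.92° = 1.472.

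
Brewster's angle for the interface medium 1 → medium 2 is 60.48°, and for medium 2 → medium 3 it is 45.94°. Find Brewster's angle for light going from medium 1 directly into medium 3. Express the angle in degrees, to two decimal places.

Each Brewster angle gives a ratio: n₂/n₁ = tan 60.48° = 1.7661, n₃/n₂ = tan 45.94° = 1.0334.
n₃/n₁ = 1.8250. Then tan θ_B(1→3) = n₃/n₁, so θ_B(1→3) = arctan(1.8250) = 61.28°.

θ_B ≈ 61.28°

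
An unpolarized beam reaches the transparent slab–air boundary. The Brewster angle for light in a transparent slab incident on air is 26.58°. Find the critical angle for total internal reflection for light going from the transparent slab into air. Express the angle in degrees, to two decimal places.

θ_c ≈ 30.02°

n₂/n₁ = tan 26.58° = 0.5003; the critical angle satisfies sin θ_c = n₂/n₁.
θ_c = arcsin(0.5003) = 30.02°.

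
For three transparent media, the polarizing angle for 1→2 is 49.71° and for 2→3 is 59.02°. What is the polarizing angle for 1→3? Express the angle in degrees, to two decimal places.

Each Brewster angle gives a ratio: n₂/n₁ = tan 49.71° = 1.1796, n₃/n₂ = tan 59.02° = 1.6656.
n₃/n₁ = 1.9647. Then tan θ_B(1→3) = n₃/n₁, so θ_B(1→3) = arctan(1.9647) = 63.02°.

θ_B ≈ 63.02°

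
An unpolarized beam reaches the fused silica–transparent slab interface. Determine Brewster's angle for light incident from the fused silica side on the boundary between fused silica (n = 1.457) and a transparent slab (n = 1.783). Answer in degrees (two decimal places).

Here n₂/n₁ = 1.783/1.457 = 1.2237, and Brewster's law gives tan θ_B = n₂/n₁.
So θ_B = arctan 1.2237 = 50.75°.

θ_B ≈ 50.75°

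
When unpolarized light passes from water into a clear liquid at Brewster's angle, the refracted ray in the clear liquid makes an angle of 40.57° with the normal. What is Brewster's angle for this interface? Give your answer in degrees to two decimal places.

Brewster's condition makes the reflected and refracted beams perpendicular: θ_B + θ_t = 90°.
θ_B = 90° − 40.57° = 49.43°.

θ_B ≈ 49.43°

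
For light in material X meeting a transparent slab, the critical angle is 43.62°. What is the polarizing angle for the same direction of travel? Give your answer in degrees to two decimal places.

n₂/n₁ = sin θ_c = sin 43.62° = 0.6899.
tan θ_B equals the same ratio, so θ_B = arctan(0.6899) = 34.60°.

θ_B ≈ 34.60°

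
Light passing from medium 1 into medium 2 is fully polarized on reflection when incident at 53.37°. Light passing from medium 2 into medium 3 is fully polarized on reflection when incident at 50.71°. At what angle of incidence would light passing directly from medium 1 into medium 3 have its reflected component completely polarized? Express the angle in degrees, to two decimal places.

θ_B ≈ 58.69°

n₂/n₁ = tan 53.37° = 1.3450 and n₃/n₂ = tan 50.71° = 1.2222.
n₃/n₁ = 1.6439. Then tan θ_B(1→3) = n₃/n₁, so θ_B(1→3) = arctan(1.6439) = 58.69°.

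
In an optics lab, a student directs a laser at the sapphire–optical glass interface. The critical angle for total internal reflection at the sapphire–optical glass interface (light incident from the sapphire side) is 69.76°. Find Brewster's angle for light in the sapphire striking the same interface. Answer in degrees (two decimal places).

θ_B ≈ 43.18°

n₂/n₁ = sin θ_c = sin 69.76° = 0.9383.
tan θ_B equals the same ratio, so θ_B = arctan(0.9383) = 43.18°.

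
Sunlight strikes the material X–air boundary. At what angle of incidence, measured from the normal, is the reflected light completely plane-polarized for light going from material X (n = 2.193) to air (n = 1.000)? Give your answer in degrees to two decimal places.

Brewster's condition: tan θ_B = n₂/n₁ = 1.000/2.193 = 0.4560.
So θ_B = arctan 0.4560 = 24.51°.

θ_B ≈ 24.51°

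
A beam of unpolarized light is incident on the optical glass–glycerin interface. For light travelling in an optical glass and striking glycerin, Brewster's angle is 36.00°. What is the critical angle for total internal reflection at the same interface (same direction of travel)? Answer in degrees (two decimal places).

tan θ_B = n₂/n₁ = tan 36.00° = 0.7265.
Total internal reflection: sin θ_c = n₂/n₁ = 0.7265.
θ_c = arcsin(0.7265) = 46.60°.

θ_c ≈ 46.60°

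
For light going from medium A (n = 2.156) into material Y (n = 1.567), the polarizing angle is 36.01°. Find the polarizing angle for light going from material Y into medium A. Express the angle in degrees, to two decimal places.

Reversing the direction swaps n₁ and n₂, so tan θ_B' = 1/tan θ_B and θ_B' = 90° − θ_B.
Hence θ_B' = 90° − 36.01° = 53.99°.

θ_B' ≈ 53.99°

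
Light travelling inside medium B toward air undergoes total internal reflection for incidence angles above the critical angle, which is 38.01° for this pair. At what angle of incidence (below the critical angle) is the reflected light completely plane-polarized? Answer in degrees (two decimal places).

sin θ_c = n₂/n₁, so n₂/n₁ = sin 38.01° = 0.6158.
Brewster: tan θ_B = n₂/n₁ = 0.6158.
θ_B = arctan(0.6158) = 31.62°.

θ_B ≈ 31.62°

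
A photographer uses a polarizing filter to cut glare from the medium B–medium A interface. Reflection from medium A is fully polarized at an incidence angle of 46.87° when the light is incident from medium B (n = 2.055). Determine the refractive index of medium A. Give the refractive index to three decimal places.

Full polarization of the reflected beam means tan θ_B = n₂/n₁, where n₁ is the incident medium (medium B).
n₂ = n₁ tan θ_B = 2.055 × tan 46.87° = 2.194.

n ≈ 2.194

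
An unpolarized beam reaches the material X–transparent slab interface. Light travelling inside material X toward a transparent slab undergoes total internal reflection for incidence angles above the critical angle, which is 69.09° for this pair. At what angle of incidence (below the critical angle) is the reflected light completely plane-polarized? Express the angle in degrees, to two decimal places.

θ_B ≈ 43.05°

At the critical angle sin θ_c = n₂/n₁, giving n₂/n₁ = sin 69.09° = 0.9341.
Then tan θ_B = n₂/n₁ = 0.9341, so θ_B = arctan 0.9341 = 43.05°.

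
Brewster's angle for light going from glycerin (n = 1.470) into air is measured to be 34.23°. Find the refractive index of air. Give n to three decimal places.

Brewster's law: tan θ_B = n₂/n₁ (light incident in glycerin, refracted into air).
n₂ = n₁ tan θ_B = 1.470 × tan 34.23° = 1.000.

n ≈ 1.000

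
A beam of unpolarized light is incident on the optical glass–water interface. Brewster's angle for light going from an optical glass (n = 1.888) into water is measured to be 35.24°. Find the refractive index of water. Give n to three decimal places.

n ≈ 1.334

Brewster's law: tan θ_B = n₂/n₁ (light incident in an optical glass, refracted into water).
n₂ = n₁ tan θ_B = 1.888 × tan 35.24° = 1.334.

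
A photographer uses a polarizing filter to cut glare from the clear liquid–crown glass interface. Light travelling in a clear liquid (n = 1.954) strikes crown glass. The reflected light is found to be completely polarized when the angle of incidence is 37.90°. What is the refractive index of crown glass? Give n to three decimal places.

n ≈ 1.521

At the Brewster angle, tan θ_B = n₂/n₁ with n₁ on the incident side (a clear liquid) and n₂ on the transmitted side (crown glass).
n₂ = n₁ tan θ_B = 1.954 × tan 37.90° = 1.521.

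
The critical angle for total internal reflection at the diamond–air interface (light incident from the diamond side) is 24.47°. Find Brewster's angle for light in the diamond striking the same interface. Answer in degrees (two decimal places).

θ_B ≈ 22.50°

sin θ_c = n₂/n₁, so n₂/n₁ = sin 24.47° = 0.4142.
Brewster: tan θ_B = n₂/n₁ = 0.4142.
θ_B = arctan(0.4142) = 22.50°.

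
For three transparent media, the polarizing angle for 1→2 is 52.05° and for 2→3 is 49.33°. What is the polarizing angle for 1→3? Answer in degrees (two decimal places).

n₂/n₁ = tan 52.05° = 1.2822 and n₃/n₂ = tan 49.33° = 1.1638.
Multiplying, n₃/n₁ = 1.2822 × 1.1638 = 1.4923, and θ_B(1→3) = arctan 1.4923 = 56.17°.

θ_B ≈ 56.17°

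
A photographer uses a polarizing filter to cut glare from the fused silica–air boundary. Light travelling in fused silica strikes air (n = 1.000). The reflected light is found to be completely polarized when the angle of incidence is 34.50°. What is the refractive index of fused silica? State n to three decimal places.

n ≈ 1.455

Full polarization of the reflected beam means tan θ_B = n₂/n₁, where n₁ is the incident medium (fused silica).
n₁ = n₂ / tan θ_B = 1.000 / tan 34.50° = 1.455.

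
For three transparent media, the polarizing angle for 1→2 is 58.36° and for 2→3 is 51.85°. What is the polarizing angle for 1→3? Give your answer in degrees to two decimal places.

θ_B ≈ 64.17°

tan θ_B(1→2) = n₂/n₁ = tan 58.36° = 1.6229.
tan θ_B(2→3) = n₃/n₂ = tan 51.85° = 1.2731.
Multiplying, n₃/n₁ = 1.6229 × 1.2731 = 2.0661, and θ_B(1→3) = arctan 2.0661 = 64.17°.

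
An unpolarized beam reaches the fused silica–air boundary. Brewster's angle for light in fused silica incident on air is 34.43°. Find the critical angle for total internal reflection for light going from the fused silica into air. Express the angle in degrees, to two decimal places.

n₂/n₁ = tan 34.43° = 0.6855; the critical angle satisfies sin θ_c = n₂/n₁.
θ_c = arcsin(0.6855) = 43.27°.

θ_c ≈ 43.27°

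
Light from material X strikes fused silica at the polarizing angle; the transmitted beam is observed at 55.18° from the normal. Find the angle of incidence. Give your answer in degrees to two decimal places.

θ_B ≈ 34.82°

Since the reflected and refracted rays are at right angles at the polarizing angle, θ_B + θ_t = 90°.
So θ_B = 90° − θ_t = 90° − 55.18° = 34.82°.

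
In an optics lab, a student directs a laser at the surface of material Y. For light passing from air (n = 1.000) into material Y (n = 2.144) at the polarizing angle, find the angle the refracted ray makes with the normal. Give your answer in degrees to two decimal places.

tan θ_B = n₂/n₁ = 2.144/1.000 = 2.1440, so θ_B = 64.99°.
Since θ_B + θ_t = 90° at Brewster incidence, θ_t = 90° − 64.99° = 25.01°.

θ_t ≈ 25.01°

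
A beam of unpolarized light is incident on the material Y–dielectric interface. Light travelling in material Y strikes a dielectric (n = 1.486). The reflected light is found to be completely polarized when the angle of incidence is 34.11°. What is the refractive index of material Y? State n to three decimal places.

At the polarizing angle, tan θ_B = n₂/n₁ with n₁ on the incident side (material Y) and n₂ on the transmitted side (a dielectric).
n₁ = n₂ / tan θ_B = 1.486 / tan 34.11° = 2.194.

n ≈ 2.194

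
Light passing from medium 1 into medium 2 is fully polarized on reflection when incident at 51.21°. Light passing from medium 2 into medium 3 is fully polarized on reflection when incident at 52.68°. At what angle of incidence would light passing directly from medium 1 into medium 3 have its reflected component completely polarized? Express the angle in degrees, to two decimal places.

n₂/n₁ = tan 51.21° = 1.2442 and n₃/n₂ = tan 52.68° = 1.3117.
Multiplying, n₃/n₁ = 1.2442 × 1.3117 = 1.6321, and θ_B(1→3) = arctan 1.6321 = 58.50°.

θ_B ≈ 58.50°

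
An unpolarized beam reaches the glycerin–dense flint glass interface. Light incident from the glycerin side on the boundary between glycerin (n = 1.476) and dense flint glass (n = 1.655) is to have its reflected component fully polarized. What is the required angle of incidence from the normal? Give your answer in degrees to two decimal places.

θ_B ≈ 48.27°

Here n₂/n₁ = 1.655/1.476 = 1.1213, and Brewster's law gives tan θ_B = n₂/n₁.
So θ_B = arctan 1.1213 = 48.27°.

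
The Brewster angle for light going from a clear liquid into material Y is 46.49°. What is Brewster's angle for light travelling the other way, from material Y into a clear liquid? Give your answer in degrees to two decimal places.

θ_B' ≈ 43.51°

Reversing the direction swaps n₁ and n₂, so tan θ_B' = 1/tan θ_B and θ_B' = 90° − θ_B.
Hence θ_B' = 90° − 46.49° = 43.51°.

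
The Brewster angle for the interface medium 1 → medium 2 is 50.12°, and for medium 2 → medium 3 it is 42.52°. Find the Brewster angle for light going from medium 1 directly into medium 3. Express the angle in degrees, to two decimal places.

n₂/n₁ = tan 50.12° = 1.1968 and n₃/n₂ = tan 42.52° = 0.9170.
n₃/n₁ = 1.0975. Then tan θ_B(1→3) = n₃/n₁, so θ_B(1→3) = arctan(1.0975) = 47.66°.

θ_B ≈ 47.66°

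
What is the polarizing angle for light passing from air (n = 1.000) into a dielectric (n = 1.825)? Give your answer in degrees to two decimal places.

θ_B ≈ 61.28°

Brewster's condition: tan θ_B = n₂/n₁ = 1.825/1.000 = 1.8250.
So θ_B = arctan 1.8250 = 61.28°.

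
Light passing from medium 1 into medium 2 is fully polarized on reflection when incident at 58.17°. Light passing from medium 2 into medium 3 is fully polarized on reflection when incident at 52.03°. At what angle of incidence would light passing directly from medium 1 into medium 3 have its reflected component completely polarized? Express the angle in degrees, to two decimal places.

n₂/n₁ = tan 58.17° = 1.6110 and n₃/n₂ = tan 52.03° = 1.2813.
Multiplying, n₃/n₁ = 1.6110 × 1.2813 = 2.0641, and θ_B(1→3) = arctan 2.0641 = 64.15°.

θ_B ≈ 64.15°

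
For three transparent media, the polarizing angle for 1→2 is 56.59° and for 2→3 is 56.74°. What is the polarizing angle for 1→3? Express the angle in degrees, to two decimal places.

θ_B ≈ 66.60°

n₂/n₁ = tan 56.59° = 1.5160 and n₃/n₂ = tan 56.74° = 1.5247.
n₃/n₁ = 2.3114. Then tan θ_B(1→3) = n₃/n₁, so θ_B(1→3) = arctan(2.3114) = 66.60°.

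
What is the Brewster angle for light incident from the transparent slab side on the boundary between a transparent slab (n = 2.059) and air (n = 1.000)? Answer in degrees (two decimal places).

The reflected p-component vanishes when tan θ_B = n₂/n₁.
Here n₂/n₁ = 1.000/2.059 = 0.4857, and Brewster's law gives tan θ_B = n₂/n₁.
θ_B = arctan(0.4857) = 25.90°.

θ_B ≈ 25.90°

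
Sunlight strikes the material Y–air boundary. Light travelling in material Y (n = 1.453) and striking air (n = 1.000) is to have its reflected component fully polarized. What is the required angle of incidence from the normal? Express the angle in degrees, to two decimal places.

At Brewster's angle the reflected and refracted rays are perpendicular, which with Snell's law gives tan θ_B = n₂/n₁.
Here n₂/n₁ = 1.000/1.453 = 0.6882, and Brewster's law gives tan θ_B = n₂/n₁.
θ_B = arctan(0.6882) = 34.54°.

θ_B ≈ 34.54°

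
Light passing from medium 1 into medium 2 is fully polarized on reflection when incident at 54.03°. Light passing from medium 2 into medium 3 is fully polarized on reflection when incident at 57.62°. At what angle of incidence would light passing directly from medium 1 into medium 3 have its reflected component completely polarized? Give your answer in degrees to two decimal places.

tan θ_B(1→2) = n₂/n₁ = tan 54.03° = 1.3779.
tan θ_B(2→3) = n₃/n₂ = tan 57.62° = 1.5770.
So n₃/n₁ = (n₂/n₁)(n₃/n₂) = 1.3779 × 1.5770 = 2.1729.
θ_B(1→3) = arctan(2.1729) = 65.29°.

θ_B ≈ 65.29°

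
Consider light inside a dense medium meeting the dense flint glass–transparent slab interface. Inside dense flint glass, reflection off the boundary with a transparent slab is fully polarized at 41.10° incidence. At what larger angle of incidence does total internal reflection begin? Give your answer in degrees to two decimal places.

θ_c ≈ 60.73°

n₂/n₁ = tan 41.10° = 0.8724; the critical angle satisfies sin θ_c = n₂/n₁.
θ_c = arcsin(0.8724) = 60.73°.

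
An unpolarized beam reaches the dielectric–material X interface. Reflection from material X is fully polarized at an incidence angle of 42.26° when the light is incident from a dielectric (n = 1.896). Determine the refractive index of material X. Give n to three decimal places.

At the polarizing angle, tan θ_B = n₂/n₁ with n₁ on the incident side (a dielectric) and n₂ on the transmitted side (material X).
n₂ = n₁ tan θ_B = 1.896 × tan 42.26° = 1.723.

n ≈ 1.723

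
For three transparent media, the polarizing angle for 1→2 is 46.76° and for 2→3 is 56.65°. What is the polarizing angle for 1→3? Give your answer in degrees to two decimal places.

θ_B ≈ 58.25°

tan θ_B(1→2) = n₂/n₁ = tan 46.76° = 1.0634.
tan θ_B(2→3) = n₃/n₂ = tan 56.65° = 1.5195.
So n₃/n₁ = (n₂/n₁)(n₃/n₂) = 1.0634 × 1.5195 = 1.6158.
θ_B(1→3) = arctan(1.6158) = 58.25°.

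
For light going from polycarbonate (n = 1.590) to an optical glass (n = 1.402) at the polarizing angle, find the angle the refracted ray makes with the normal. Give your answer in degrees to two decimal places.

θ_t ≈ 48.60°

tan θ_B = n₂/n₁ = 1.402/1.590 = 0.8818, so θ_B = 41.40°.
Since θ_B + θ_t = 90° at Brewster incidence, θ_t = 90° − 41.40° = 48.60°.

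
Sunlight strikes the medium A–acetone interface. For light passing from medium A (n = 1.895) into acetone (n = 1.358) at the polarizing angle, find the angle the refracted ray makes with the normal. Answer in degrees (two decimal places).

θ_t ≈ 54.37°

tan θ_B = n₂/n₁ = 1.358/1.895 = 0.7166, so θ_B = 35.63°.
The refracted ray is perpendicular to the reflected ray, so θ_t = 90° − θ_B = 54.37°.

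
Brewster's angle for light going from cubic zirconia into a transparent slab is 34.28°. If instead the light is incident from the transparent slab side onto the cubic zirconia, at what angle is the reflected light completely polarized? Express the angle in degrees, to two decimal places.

tan θ_B' = n₁/n₂ = 1/tan θ_B, so θ_B' = 90° − θ_B.
θ_B' = 90° − 34.28° = 55.72°.

θ_B' ≈ 55.72°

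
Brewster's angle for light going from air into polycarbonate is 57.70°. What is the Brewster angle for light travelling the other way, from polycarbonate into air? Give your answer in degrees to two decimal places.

The two Brewster angles are complementary: θ_B' = 90° − θ_B = 90° − 57.70° = 32.30°.

θ_B' ≈ 32.30°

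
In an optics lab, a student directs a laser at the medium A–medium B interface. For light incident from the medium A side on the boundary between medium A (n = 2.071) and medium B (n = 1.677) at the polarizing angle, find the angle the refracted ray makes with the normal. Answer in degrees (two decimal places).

θ_t ≈ 51.00°

First find Brewster's angle: tan θ_B = 1.677/2.071 = 0.8098, giving θ_B = 39.00°.
The refracted ray is perpendicular to the reflected ray, so θ_t = 90° − θ_B = 51.00°.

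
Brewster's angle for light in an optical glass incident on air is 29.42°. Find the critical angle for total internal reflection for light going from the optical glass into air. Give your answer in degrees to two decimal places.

tan θ_B = n₂/n₁ = tan 29.42° = 0.5639.
Total internal reflection: sin θ_c = n₂/n₁ = 0.5639.
θ_c = arcsin(0.5639) = 34.33°.

θ_c ≈ 34.33°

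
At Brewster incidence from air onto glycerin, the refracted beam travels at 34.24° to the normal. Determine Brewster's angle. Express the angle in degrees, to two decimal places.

At Brewster's angle the reflected and refracted rays are perpendicular, so θ_B + θ_t = 90°.
So θ_B = 90° − θ_t = 90° − 34.24° = 55.76°.

θ_B ≈ 55.76°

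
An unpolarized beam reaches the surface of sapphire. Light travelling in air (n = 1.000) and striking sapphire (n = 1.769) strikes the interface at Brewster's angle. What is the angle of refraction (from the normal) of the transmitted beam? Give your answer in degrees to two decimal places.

tan θ_B = n₂/n₁ = 1.769/1.000 = 1.7690, so θ_B = 60.52°.
Since θ_B + θ_t = 90° at Brewster incidence, θ_t = 90° − 60.52° = 29.48°.

θ_t ≈ 29.48°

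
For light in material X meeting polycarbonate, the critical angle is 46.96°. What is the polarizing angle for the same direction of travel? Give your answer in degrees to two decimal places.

n₂/n₁ = sin θ_c = sin 46.96° = 0.7309.
tan θ_B equals the same ratio, so θ_B = arctan(0.7309) = 36.16°.

θ_B ≈ 36.16°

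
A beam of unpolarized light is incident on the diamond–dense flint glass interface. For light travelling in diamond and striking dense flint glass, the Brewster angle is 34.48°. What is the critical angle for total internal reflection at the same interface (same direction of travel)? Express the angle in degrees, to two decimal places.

From Brewster, n₂/n₁ = tan θ_B = tan 34.48° = 0.6868.
Then sin θ_c = n₂/n₁ = 0.6868, so θ_c = arcsin 0.6868 = 43.37°.

θ_c ≈ 43.37°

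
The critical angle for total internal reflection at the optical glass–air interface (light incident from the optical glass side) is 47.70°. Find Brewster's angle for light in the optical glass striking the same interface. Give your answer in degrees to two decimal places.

θ_B ≈ 36.49°

At the critical angle sin θ_c = n₂/n₁, giving n₂/n₁ = sin 47.70° = 0.7396.
Then tan θ_B = n₂/n₁ = 0.7396, so θ_B = arctan 0.7396 = 36.49°.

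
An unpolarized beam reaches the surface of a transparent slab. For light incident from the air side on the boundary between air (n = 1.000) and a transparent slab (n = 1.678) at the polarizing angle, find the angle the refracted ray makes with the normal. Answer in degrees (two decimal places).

tan θ_B = n₂/n₁ = 1.678/1.000 = 1.6780, so θ_B = 59.21°.
At Brewster's angle the reflected and refracted rays are perpendicular, so θ_t = 90° − θ_B = 90° − 59.21° = 30.79°.

θ_t ≈ 30.79°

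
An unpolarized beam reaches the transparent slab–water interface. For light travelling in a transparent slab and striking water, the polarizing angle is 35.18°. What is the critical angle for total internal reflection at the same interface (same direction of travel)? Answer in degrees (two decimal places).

n₂/n₁ = tan 35.18° = 0.7049; the critical angle satisfies sin θ_c = n₂/n₁.
θ_c = arcsin(0.7049) = 44.82°.

θ_c ≈ 44.82°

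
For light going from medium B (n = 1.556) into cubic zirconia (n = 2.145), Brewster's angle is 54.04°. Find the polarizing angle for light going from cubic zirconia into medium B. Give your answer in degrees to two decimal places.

θ_B' ≈ 35.96°

The two Brewster angles are complementary: θ_B' = 90° − θ_B = 90° − 54.04° = 35.96°.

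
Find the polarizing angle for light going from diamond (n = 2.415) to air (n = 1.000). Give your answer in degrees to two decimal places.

θ_B ≈ 22.49°

Here n₂/n₁ = 1.000/2.415 = 0.4141, and Brewster's law gives tan θ_B = n₂/n₁.
θ_B = arctan(0.4141) = 22.49°.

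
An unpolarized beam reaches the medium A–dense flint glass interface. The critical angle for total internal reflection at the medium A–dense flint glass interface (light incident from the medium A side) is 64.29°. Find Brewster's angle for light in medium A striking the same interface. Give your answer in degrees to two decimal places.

θ_B ≈ 42.02°

sin θ_c = n₂/n₁, so n₂/n₁ = sin 64.29° = 0.9010.
Brewster: tan θ_B = n₂/n₁ = 0.9010.
θ_B = arctan(0.9010) = 42.02°.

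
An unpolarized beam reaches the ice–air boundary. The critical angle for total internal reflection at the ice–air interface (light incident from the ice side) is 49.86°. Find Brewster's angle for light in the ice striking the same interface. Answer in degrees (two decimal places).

θ_B ≈ 37.40°

At the critical angle sin θ_c = n₂/n₁, giving n₂/n₁ = sin 49.86° = 0.7645.
Then tan θ_B = n₂/n₁ = 0.7645, so θ_B = arctan 0.7645 = 37.40°.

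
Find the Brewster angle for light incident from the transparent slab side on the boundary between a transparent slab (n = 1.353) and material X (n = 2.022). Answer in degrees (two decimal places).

Here n₂/n₁ = 2.022/1.353 = 1.4945, and Brewster's law gives tan θ_B = n₂/n₁.
θ_B = arctan(1.4945) = 56.21°.

θ_B ≈ 56.21°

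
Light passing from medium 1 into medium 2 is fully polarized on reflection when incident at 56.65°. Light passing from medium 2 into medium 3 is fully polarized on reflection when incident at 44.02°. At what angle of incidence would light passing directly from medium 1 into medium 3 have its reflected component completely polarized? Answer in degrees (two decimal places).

tan θ_B(1→2) = n₂/n₁ = tan 56.65° = 1.5195.
tan θ_B(2→3) = n₃/n₂ = tan 44.02° = 0.9664.
So n₃/n₁ = (n₂/n₁)(n₃/n₂) = 1.5195 × 0.9664 = 1.4684.
θ_B(1→3) = arctan(1.4684) = 55.74°.

θ_B ≈ 55.74°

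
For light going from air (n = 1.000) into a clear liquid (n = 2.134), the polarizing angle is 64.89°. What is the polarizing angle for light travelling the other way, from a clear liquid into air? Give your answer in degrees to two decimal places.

The two Brewster angles are complementary: θ_B' = 90° − θ_B = 90° − 64.89° = 25.11°.

θ_B' ≈ 25.11°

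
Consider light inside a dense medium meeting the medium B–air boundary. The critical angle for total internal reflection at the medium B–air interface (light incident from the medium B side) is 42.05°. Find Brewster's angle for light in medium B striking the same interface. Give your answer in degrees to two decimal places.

At the critical angle sin θ_c = n₂/n₁, giving n₂/n₁ = sin 42.05° = 0.6698.
Then tan θ_B = n₂/n₁ = 0.6698, so θ_B = arctan 0.6698 = 33.81°.

θ_B ≈ 33.81°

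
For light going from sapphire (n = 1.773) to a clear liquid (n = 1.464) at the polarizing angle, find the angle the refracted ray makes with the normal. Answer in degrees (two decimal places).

θ_t ≈ 50.45°

θ_B = arctan(n₂/n₁) = arctan(1.464/1.773) = 39.55°.
The refracted ray is perpendicular to the reflected ray, so θ_t = 90° − θ_B = 50.45°.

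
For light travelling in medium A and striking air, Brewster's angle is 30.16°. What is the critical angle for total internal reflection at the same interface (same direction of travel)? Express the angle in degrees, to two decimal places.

θ_c ≈ 35.53°

n₂/n₁ = tan 30.16° = 0.5811; the critical angle satisfies sin θ_c = n₂/n₁.
θ_c = arcsin(0.5811) = 35.53°.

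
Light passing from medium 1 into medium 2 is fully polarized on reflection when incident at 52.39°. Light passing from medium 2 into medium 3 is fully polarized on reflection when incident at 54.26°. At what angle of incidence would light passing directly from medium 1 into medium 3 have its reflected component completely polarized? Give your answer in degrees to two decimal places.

θ_B ≈ 61.00°

n₂/n₁ = tan 52.39° = 1.2981 and n₃/n₂ = tan 54.26° = 1.3896.
So n₃/n₁ = (n₂/n₁)(n₃/n₂) = 1.2981 × 1.3896 = 1.8038.
θ_B(1→3) = arctan(1.8038) = 61.00°.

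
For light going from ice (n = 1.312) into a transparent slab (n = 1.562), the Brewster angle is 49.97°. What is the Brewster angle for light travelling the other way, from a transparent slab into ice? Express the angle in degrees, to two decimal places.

θ_B' ≈ 40.03°

tan θ_B' = n₁/n₂ = 1/tan θ_B, so θ_B' = 90° − θ_B.
θ_B' = 90° − 49.97° = 40.03°.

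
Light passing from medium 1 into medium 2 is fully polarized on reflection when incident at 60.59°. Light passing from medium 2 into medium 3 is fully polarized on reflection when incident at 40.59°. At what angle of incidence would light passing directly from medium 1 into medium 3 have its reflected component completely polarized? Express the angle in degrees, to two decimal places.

Each Brewster angle gives a ratio: n₂/n₁ = tan 60.59° = 1.7740, n₃/n₂ = tan 40.59° = 0.8568.
So n₃/n₁ = (n₂/n₁)(n₃/n₂) = 1.7740 × 0.8568 = 1.5200.
θ_B(1→3) = arctan(1.5200) = 56.66°.

θ_B ≈ 56.66°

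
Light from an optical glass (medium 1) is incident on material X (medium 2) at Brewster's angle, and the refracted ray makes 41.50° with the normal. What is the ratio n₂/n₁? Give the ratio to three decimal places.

n₂/n₁ ≈ 1.130

θ_B + θ_t = 90°, so θ_B = 90° − 41.50° = 48.50°.
tan θ_B = n₂/n₁, so n₂/n₁ = tan 48.50° = 1.130.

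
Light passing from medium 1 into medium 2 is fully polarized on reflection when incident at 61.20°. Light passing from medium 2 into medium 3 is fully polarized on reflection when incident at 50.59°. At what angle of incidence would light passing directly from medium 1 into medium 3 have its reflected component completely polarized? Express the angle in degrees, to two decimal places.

n₂/n₁ = tan 61.20° = 1.8190 and n₃/n₂ = tan 50.59° = 1.2170.
n₃/n₁ = 2.2137. Then tan θ_B(1→3) = n₃/n₁, so θ_B(1→3) = arctan(2.2137) = 65.69°.

θ_B ≈ 65.69°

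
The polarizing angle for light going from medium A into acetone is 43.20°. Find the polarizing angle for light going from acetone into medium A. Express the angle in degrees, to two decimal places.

Reversing the direction swaps n₁ and n₂, so tan θ_B' = 1/tan θ_B and θ_B' = 90° − θ_B.
Hence θ_B' = 90° − 43.20° = 46.80°.

θ_B' ≈ 46.80°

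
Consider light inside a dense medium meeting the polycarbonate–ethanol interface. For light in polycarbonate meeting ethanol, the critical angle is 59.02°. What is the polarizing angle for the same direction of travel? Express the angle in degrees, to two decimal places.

θ_B ≈ 40.61°

sin θ_c = n₂/n₁, so n₂/n₁ = sin 59.02° = 0.8573.
Brewster: tan θ_B = n₂/n₁ = 0.8573.
θ_B = arctan(0.8573) = 40.61°.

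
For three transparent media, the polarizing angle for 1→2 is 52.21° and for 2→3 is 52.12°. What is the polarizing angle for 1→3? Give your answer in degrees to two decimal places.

n₂/n₁ = tan 52.21° = 1.2897 and n₃/n₂ = tan 52.12° = 1.2855.
So n₃/n₁ = (n₂/n₁)(n₃/n₂) = 1.2897 × 1.2855 = 1.6578.
θ_B(1→3) = arctan(1.6578) = 58.90°.

θ_B ≈ 58.90°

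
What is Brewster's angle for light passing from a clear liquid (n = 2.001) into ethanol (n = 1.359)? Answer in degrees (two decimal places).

tan θ_B = n₂/n₁ = 1.359/2.001 = 0.6792.
So θ_B = arctan 0.6792 = 34.18°.

θ_B ≈ 34.18°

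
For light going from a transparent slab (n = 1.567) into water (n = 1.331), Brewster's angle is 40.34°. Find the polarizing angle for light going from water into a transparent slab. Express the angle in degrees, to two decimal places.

θ_B' ≈ 49.66°

Reversing the direction swaps n₁ and n₂, so tan θ_B' = 1/tan θ_B and θ_B' = 90° − θ_B.
Hence θ_B' = 90° − 40.34° = 49.66°.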